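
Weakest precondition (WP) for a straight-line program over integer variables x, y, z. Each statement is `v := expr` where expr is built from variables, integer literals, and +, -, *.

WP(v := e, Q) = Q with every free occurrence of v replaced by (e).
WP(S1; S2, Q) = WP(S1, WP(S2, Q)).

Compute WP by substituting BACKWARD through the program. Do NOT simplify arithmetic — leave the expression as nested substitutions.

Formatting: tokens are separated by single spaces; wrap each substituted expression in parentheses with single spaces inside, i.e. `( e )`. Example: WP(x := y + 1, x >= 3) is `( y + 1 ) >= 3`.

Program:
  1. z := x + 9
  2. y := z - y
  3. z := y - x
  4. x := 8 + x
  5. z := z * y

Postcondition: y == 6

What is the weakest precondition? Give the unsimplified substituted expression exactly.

post: y == 6
stmt 5: z := z * y  -- replace 0 occurrence(s) of z with (z * y)
  => y == 6
stmt 4: x := 8 + x  -- replace 0 occurrence(s) of x with (8 + x)
  => y == 6
stmt 3: z := y - x  -- replace 0 occurrence(s) of z with (y - x)
  => y == 6
stmt 2: y := z - y  -- replace 1 occurrence(s) of y with (z - y)
  => ( z - y ) == 6
stmt 1: z := x + 9  -- replace 1 occurrence(s) of z with (x + 9)
  => ( ( x + 9 ) - y ) == 6

Answer: ( ( x + 9 ) - y ) == 6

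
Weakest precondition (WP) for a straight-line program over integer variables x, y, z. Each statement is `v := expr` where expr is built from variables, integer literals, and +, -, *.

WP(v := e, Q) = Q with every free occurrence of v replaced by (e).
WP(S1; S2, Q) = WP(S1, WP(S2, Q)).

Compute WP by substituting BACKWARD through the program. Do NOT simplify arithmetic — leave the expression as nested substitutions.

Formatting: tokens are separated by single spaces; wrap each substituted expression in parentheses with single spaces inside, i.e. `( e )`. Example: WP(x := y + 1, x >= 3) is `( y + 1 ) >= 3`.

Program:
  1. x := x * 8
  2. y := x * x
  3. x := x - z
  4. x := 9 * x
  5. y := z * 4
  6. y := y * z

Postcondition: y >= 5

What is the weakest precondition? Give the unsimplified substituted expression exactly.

Answer: ( ( z * 4 ) * z ) >= 5

Derivation:
post: y >= 5
stmt 6: y := y * z  -- replace 1 occurrence(s) of y with (y * z)
  => ( y * z ) >= 5
stmt 5: y := z * 4  -- replace 1 occurrence(s) of y with (z * 4)
  => ( ( z * 4 ) * z ) >= 5
stmt 4: x := 9 * x  -- replace 0 occurrence(s) of x with (9 * x)
  => ( ( z * 4 ) * z ) >= 5
stmt 3: x := x - z  -- replace 0 occurrence(s) of x with (x - z)
  => ( ( z * 4 ) * z ) >= 5
stmt 2: y := x * x  -- replace 0 occurrence(s) of y with (x * x)
  => ( ( z * 4 ) * z ) >= 5
stmt 1: x := x * 8  -- replace 0 occurrence(s) of x with (x * 8)
  => ( ( z * 4 ) * z ) >= 5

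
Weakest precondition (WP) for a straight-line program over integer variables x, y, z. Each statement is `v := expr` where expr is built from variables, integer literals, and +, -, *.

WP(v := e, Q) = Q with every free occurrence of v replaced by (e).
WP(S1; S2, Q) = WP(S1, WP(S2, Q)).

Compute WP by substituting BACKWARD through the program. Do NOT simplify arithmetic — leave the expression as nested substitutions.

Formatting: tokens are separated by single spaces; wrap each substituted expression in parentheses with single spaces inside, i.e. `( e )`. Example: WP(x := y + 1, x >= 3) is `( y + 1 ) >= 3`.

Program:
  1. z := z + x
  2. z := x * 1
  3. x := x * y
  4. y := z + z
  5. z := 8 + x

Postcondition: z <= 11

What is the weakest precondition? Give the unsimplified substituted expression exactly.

post: z <= 11
stmt 5: z := 8 + x  -- replace 1 occurrence(s) of z with (8 + x)
  => ( 8 + x ) <= 11
stmt 4: y := z + z  -- replace 0 occurrence(s) of y with (z + z)
  => ( 8 + x ) <= 11
stmt 3: x := x * y  -- replace 1 occurrence(s) of x with (x * y)
  => ( 8 + ( x * y ) ) <= 11
stmt 2: z := x * 1  -- replace 0 occurrence(s) of z with (x * 1)
  => ( 8 + ( x * y ) ) <= 11
stmt 1: z := z + x  -- replace 0 occurrence(s) of z with (z + x)
  => ( 8 + ( x * y ) ) <= 11

Answer: ( 8 + ( x * y ) ) <= 11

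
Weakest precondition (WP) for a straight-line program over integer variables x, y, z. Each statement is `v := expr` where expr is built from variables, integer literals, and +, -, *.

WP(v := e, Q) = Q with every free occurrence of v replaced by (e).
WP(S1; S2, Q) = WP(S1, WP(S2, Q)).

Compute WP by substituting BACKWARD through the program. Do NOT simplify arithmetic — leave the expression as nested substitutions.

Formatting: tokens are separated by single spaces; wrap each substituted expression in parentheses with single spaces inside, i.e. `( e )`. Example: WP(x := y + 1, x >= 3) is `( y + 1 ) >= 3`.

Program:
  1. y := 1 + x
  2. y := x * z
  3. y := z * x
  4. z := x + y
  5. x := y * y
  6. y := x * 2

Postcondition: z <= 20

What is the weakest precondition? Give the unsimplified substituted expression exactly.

Answer: ( x + ( z * x ) ) <= 20

Derivation:
post: z <= 20
stmt 6: y := x * 2  -- replace 0 occurrence(s) of y with (x * 2)
  => z <= 20
stmt 5: x := y * y  -- replace 0 occurrence(s) of x with (y * y)
  => z <= 20
stmt 4: z := x + y  -- replace 1 occurrence(s) of z with (x + y)
  => ( x + y ) <= 20
stmt 3: y := z * x  -- replace 1 occurrence(s) of y with (z * x)
  => ( x + ( z * x ) ) <= 20
stmt 2: y := x * z  -- replace 0 occurrence(s) of y with (x * z)
  => ( x + ( z * x ) ) <= 20
stmt 1: y := 1 + x  -- replace 0 occurrence(s) of y with (1 + x)
  => ( x + ( z * x ) ) <= 20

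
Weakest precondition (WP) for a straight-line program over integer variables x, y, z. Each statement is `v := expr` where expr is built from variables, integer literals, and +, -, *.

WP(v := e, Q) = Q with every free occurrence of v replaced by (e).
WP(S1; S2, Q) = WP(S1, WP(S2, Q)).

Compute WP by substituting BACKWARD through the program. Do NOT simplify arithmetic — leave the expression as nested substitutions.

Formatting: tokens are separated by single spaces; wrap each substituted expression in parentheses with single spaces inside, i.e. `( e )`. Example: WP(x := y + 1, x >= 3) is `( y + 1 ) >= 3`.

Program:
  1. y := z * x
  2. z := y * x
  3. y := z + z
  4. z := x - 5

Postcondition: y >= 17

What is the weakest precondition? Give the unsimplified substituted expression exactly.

post: y >= 17
stmt 4: z := x - 5  -- replace 0 occurrence(s) of z with (x - 5)
  => y >= 17
stmt 3: y := z + z  -- replace 1 occurrence(s) of y with (z + z)
  => ( z + z ) >= 17
stmt 2: z := y * x  -- replace 2 occurrence(s) of z with (y * x)
  => ( ( y * x ) + ( y * x ) ) >= 17
stmt 1: y := z * x  -- replace 2 occurrence(s) of y with (z * x)
  => ( ( ( z * x ) * x ) + ( ( z * x ) * x ) ) >= 17

Answer: ( ( ( z * x ) * x ) + ( ( z * x ) * x ) ) >= 17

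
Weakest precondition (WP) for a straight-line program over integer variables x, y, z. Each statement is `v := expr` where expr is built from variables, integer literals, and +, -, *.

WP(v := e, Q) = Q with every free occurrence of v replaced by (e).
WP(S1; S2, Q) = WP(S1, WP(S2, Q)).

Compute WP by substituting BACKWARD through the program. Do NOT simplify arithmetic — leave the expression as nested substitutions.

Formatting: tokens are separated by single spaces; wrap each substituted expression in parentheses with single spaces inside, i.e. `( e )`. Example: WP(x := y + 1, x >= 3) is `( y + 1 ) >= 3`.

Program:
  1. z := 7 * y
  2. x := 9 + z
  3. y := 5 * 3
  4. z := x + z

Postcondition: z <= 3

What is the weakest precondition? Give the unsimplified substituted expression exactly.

Answer: ( ( 9 + ( 7 * y ) ) + ( 7 * y ) ) <= 3

Derivation:
post: z <= 3
stmt 4: z := x + z  -- replace 1 occurrence(s) of z with (x + z)
  => ( x + z ) <= 3
stmt 3: y := 5 * 3  -- replace 0 occurrence(s) of y with (5 * 3)
  => ( x + z ) <= 3
stmt 2: x := 9 + z  -- replace 1 occurrence(s) of x with (9 + z)
  => ( ( 9 + z ) + z ) <= 3
stmt 1: z := 7 * y  -- replace 2 occurrence(s) of z with (7 * y)
  => ( ( 9 + ( 7 * y ) ) + ( 7 * y ) ) <= 3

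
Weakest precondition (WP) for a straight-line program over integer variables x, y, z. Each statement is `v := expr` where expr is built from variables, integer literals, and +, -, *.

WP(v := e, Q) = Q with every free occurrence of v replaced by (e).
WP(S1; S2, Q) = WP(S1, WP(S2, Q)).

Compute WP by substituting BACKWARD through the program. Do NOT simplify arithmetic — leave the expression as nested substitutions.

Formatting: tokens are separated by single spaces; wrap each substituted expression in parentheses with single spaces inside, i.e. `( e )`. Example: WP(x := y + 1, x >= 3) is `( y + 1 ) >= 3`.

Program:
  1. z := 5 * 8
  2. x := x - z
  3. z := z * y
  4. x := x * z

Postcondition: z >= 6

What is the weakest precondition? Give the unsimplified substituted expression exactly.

post: z >= 6
stmt 4: x := x * z  -- replace 0 occurrence(s) of x with (x * z)
  => z >= 6
stmt 3: z := z * y  -- replace 1 occurrence(s) of z with (z * y)
  => ( z * y ) >= 6
stmt 2: x := x - z  -- replace 0 occurrence(s) of x with (x - z)
  => ( z * y ) >= 6
stmt 1: z := 5 * 8  -- replace 1 occurrence(s) of z with (5 * 8)
  => ( ( 5 * 8 ) * y ) >= 6

Answer: ( ( 5 * 8 ) * y ) >= 6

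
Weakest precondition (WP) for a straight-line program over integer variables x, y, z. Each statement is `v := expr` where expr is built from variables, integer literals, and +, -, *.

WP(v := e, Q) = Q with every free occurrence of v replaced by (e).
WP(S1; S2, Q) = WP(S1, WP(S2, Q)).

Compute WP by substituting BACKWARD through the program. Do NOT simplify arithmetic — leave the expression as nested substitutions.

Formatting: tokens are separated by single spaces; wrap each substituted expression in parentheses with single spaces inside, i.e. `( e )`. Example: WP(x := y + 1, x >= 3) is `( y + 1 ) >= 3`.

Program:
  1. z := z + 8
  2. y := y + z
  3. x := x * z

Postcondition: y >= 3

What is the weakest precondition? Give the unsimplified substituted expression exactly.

post: y >= 3
stmt 3: x := x * z  -- replace 0 occurrence(s) of x with (x * z)
  => y >= 3
stmt 2: y := y + z  -- replace 1 occurrence(s) of y with (y + z)
  => ( y + z ) >= 3
stmt 1: z := z + 8  -- replace 1 occurrence(s) of z with (z + 8)
  => ( y + ( z + 8 ) ) >= 3

Answer: ( y + ( z + 8 ) ) >= 3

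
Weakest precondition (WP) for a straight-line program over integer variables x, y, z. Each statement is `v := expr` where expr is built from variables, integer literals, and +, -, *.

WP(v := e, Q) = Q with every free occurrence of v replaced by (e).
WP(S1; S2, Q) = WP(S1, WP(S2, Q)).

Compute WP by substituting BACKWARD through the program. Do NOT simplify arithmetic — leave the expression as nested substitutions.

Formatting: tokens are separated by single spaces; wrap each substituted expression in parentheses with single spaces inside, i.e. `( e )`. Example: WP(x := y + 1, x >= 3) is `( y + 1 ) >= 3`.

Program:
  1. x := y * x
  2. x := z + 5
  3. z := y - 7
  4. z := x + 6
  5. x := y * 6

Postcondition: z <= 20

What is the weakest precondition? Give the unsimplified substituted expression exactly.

Answer: ( ( z + 5 ) + 6 ) <= 20

Derivation:
post: z <= 20
stmt 5: x := y * 6  -- replace 0 occurrence(s) of x with (y * 6)
  => z <= 20
stmt 4: z := x + 6  -- replace 1 occurrence(s) of z with (x + 6)
  => ( x + 6 ) <= 20
stmt 3: z := y - 7  -- replace 0 occurrence(s) of z with (y - 7)
  => ( x + 6 ) <= 20
stmt 2: x := z + 5  -- replace 1 occurrence(s) of x with (z + 5)
  => ( ( z + 5 ) + 6 ) <= 20
stmt 1: x := y * x  -- replace 0 occurrence(s) of x with (y * x)
  => ( ( z + 5 ) + 6 ) <= 20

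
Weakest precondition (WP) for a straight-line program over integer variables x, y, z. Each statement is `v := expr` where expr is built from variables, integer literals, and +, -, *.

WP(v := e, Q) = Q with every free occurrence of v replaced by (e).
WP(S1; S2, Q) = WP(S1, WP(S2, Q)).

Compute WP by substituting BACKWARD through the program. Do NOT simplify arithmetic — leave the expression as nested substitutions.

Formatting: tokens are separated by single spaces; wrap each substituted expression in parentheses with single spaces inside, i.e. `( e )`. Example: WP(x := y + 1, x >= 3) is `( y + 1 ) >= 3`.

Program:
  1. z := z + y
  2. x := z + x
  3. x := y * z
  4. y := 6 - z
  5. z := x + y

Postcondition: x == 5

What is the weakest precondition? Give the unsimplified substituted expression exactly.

Answer: ( y * ( z + y ) ) == 5

Derivation:
post: x == 5
stmt 5: z := x + y  -- replace 0 occurrence(s) of z with (x + y)
  => x == 5
stmt 4: y := 6 - z  -- replace 0 occurrence(s) of y with (6 - z)
  => x == 5
stmt 3: x := y * z  -- replace 1 occurrence(s) of x with (y * z)
  => ( y * z ) == 5
stmt 2: x := z + x  -- replace 0 occurrence(s) of x with (z + x)
  => ( y * z ) == 5
stmt 1: z := z + y  -- replace 1 occurrence(s) of z with (z + y)
  => ( y * ( z + y ) ) == 5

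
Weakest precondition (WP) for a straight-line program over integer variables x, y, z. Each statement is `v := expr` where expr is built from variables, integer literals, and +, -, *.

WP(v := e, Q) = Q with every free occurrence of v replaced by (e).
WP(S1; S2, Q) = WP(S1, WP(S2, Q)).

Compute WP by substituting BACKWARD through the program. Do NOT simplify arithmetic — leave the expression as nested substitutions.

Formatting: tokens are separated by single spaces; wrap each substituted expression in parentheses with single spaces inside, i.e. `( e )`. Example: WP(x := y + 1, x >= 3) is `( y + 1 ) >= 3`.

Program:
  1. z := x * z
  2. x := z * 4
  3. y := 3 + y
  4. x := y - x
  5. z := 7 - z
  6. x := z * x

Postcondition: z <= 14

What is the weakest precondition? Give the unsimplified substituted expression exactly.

Answer: ( 7 - ( x * z ) ) <= 14

Derivation:
post: z <= 14
stmt 6: x := z * x  -- replace 0 occurrence(s) of x with (z * x)
  => z <= 14
stmt 5: z := 7 - z  -- replace 1 occurrence(s) of z with (7 - z)
  => ( 7 - z ) <= 14
stmt 4: x := y - x  -- replace 0 occurrence(s) of x with (y - x)
  => ( 7 - z ) <= 14
stmt 3: y := 3 + y  -- replace 0 occurrence(s) of y with (3 + y)
  => ( 7 - z ) <= 14
stmt 2: x := z * 4  -- replace 0 occurrence(s) of x with (z * 4)
  => ( 7 - z ) <= 14
stmt 1: z := x * z  -- replace 1 occurrence(s) of z with (x * z)
  => ( 7 - ( x * z ) ) <= 14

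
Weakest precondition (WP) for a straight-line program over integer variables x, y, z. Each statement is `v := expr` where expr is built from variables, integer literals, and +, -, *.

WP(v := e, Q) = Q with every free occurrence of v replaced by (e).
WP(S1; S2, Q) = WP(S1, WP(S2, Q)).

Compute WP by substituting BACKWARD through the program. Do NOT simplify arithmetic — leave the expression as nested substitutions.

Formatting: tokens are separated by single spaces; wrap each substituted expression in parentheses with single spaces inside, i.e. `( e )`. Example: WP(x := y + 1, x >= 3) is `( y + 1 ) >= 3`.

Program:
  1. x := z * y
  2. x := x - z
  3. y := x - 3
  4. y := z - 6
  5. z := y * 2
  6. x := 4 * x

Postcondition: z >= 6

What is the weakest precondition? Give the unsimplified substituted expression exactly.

Answer: ( ( z - 6 ) * 2 ) >= 6

Derivation:
post: z >= 6
stmt 6: x := 4 * x  -- replace 0 occurrence(s) of x with (4 * x)
  => z >= 6
stmt 5: z := y * 2  -- replace 1 occurrence(s) of z with (y * 2)
  => ( y * 2 ) >= 6
stmt 4: y := z - 6  -- replace 1 occurrence(s) of y with (z - 6)
  => ( ( z - 6 ) * 2 ) >= 6
stmt 3: y := x - 3  -- replace 0 occurrence(s) of y with (x - 3)
  => ( ( z - 6 ) * 2 ) >= 6
stmt 2: x := x - z  -- replace 0 occurrence(s) of x with (x - z)
  => ( ( z - 6 ) * 2 ) >= 6
stmt 1: x := z * y  -- replace 0 occurrence(s) of x with (z * y)
  => ( ( z - 6 ) * 2 ) >= 6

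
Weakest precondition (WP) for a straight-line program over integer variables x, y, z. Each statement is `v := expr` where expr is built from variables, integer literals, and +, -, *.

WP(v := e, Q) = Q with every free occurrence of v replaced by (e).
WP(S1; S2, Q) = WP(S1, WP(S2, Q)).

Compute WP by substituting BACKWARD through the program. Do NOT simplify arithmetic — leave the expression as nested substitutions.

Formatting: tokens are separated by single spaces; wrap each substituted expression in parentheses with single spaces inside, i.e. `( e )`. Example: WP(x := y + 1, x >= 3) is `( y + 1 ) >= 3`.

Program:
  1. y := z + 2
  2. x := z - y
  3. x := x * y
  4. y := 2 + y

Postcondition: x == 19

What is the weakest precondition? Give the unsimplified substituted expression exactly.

post: x == 19
stmt 4: y := 2 + y  -- replace 0 occurrence(s) of y with (2 + y)
  => x == 19
stmt 3: x := x * y  -- replace 1 occurrence(s) of x with (x * y)
  => ( x * y ) == 19
stmt 2: x := z - y  -- replace 1 occurrence(s) of x with (z - y)
  => ( ( z - y ) * y ) == 19
stmt 1: y := z + 2  -- replace 2 occurrence(s) of y with (z + 2)
  => ( ( z - ( z + 2 ) ) * ( z + 2 ) ) == 19

Answer: ( ( z - ( z + 2 ) ) * ( z + 2 ) ) == 19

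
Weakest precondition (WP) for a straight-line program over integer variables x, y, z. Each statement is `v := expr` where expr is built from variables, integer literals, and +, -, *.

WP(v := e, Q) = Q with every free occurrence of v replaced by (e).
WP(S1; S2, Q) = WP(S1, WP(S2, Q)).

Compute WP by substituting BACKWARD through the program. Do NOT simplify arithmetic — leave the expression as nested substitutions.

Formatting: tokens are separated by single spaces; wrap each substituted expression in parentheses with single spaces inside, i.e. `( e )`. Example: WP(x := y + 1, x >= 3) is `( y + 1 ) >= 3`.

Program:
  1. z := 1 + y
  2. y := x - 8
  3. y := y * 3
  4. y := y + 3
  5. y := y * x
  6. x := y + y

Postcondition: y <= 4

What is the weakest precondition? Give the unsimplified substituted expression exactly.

post: y <= 4
stmt 6: x := y + y  -- replace 0 occurrence(s) of x with (y + y)
  => y <= 4
stmt 5: y := y * x  -- replace 1 occurrence(s) of y with (y * x)
  => ( y * x ) <= 4
stmt 4: y := y + 3  -- replace 1 occurrence(s) of y with (y + 3)
  => ( ( y + 3 ) * x ) <= 4
stmt 3: y := y * 3  -- replace 1 occurrence(s) of y with (y * 3)
  => ( ( ( y * 3 ) + 3 ) * x ) <= 4
stmt 2: y := x - 8  -- replace 1 occurrence(s) of y with (x - 8)
  => ( ( ( ( x - 8 ) * 3 ) + 3 ) * x ) <= 4
stmt 1: z := 1 + y  -- replace 0 occurrence(s) of z with (1 + y)
  => ( ( ( ( x - 8 ) * 3 ) + 3 ) * x ) <= 4

Answer: ( ( ( ( x - 8 ) * 3 ) + 3 ) * x ) <= 4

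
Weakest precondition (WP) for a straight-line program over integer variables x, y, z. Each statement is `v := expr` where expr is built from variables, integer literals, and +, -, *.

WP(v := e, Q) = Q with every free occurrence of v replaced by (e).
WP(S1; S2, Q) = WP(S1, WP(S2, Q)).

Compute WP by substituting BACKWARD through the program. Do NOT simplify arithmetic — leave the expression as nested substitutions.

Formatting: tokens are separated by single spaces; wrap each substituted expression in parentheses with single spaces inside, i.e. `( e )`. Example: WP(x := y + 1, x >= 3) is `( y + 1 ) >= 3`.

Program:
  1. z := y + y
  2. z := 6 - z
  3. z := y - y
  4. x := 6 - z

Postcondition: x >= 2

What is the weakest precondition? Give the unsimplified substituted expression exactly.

Answer: ( 6 - ( y - y ) ) >= 2

Derivation:
post: x >= 2
stmt 4: x := 6 - z  -- replace 1 occurrence(s) of x with (6 - z)
  => ( 6 - z ) >= 2
stmt 3: z := y - y  -- replace 1 occurrence(s) of z with (y - y)
  => ( 6 - ( y - y ) ) >= 2
stmt 2: z := 6 - z  -- replace 0 occurrence(s) of z with (6 - z)
  => ( 6 - ( y - y ) ) >= 2
stmt 1: z := y + y  -- replace 0 occurrence(s) of z with (y + y)
  => ( 6 - ( y - y ) ) >= 2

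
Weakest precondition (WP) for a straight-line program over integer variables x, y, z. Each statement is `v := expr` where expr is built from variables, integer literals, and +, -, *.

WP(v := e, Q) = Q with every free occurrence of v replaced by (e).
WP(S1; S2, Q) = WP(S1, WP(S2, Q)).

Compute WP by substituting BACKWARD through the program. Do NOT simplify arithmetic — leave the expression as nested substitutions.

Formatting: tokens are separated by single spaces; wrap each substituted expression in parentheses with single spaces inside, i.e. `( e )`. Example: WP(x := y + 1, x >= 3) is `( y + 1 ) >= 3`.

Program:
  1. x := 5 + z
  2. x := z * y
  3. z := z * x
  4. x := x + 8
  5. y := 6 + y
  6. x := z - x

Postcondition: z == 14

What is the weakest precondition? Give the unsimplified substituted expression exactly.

Answer: ( z * ( z * y ) ) == 14

Derivation:
post: z == 14
stmt 6: x := z - x  -- replace 0 occurrence(s) of x with (z - x)
  => z == 14
stmt 5: y := 6 + y  -- replace 0 occurrence(s) of y with (6 + y)
  => z == 14
stmt 4: x := x + 8  -- replace 0 occurrence(s) of x with (x + 8)
  => z == 14
stmt 3: z := z * x  -- replace 1 occurrence(s) of z with (z * x)
  => ( z * x ) == 14
stmt 2: x := z * y  -- replace 1 occurrence(s) of x with (z * y)
  => ( z * ( z * y ) ) == 14
stmt 1: x := 5 + z  -- replace 0 occurrence(s) of x with (5 + z)
  => ( z * ( z * y ) ) == 14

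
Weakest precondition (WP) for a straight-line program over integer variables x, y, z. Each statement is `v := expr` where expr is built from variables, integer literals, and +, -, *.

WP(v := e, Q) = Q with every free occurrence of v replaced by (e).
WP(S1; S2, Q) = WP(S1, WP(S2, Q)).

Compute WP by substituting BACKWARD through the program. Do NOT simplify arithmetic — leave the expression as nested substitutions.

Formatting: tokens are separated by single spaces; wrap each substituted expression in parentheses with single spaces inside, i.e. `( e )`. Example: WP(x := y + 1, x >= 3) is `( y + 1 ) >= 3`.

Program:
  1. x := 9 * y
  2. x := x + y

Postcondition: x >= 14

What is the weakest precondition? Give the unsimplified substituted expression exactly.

Answer: ( ( 9 * y ) + y ) >= 14

Derivation:
post: x >= 14
stmt 2: x := x + y  -- replace 1 occurrence(s) of x with (x + y)
  => ( x + y ) >= 14
stmt 1: x := 9 * y  -- replace 1 occurrence(s) of x with (9 * y)
  => ( ( 9 * y ) + y ) >= 14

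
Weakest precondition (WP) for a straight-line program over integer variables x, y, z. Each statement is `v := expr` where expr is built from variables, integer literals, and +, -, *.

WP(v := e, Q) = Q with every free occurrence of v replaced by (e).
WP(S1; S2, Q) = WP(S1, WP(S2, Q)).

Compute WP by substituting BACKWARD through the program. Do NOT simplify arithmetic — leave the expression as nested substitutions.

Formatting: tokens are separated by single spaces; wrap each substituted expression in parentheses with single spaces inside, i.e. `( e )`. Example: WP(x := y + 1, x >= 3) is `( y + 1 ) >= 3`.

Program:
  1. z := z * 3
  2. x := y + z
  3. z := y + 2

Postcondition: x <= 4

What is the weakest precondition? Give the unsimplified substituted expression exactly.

Answer: ( y + ( z * 3 ) ) <= 4

Derivation:
post: x <= 4
stmt 3: z := y + 2  -- replace 0 occurrence(s) of z with (y + 2)
  => x <= 4
stmt 2: x := y + z  -- replace 1 occurrence(s) of x with (y + z)
  => ( y + z ) <= 4
stmt 1: z := z * 3  -- replace 1 occurrence(s) of z with (z * 3)
  => ( y + ( z * 3 ) ) <= 4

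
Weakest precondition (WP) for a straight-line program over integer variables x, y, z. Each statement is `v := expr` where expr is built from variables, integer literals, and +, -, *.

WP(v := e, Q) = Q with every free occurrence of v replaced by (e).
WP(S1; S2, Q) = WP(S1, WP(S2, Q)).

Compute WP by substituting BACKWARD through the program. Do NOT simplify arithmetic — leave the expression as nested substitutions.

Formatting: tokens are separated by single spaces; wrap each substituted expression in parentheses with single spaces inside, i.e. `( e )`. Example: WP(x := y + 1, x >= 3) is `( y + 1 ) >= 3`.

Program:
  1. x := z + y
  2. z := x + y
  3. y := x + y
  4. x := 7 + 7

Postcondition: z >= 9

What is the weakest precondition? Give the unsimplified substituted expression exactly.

Answer: ( ( z + y ) + y ) >= 9

Derivation:
post: z >= 9
stmt 4: x := 7 + 7  -- replace 0 occurrence(s) of x with (7 + 7)
  => z >= 9
stmt 3: y := x + y  -- replace 0 occurrence(s) of y with (x + y)
  => z >= 9
stmt 2: z := x + y  -- replace 1 occurrence(s) of z with (x + y)
  => ( x + y ) >= 9
stmt 1: x := z + y  -- replace 1 occurrence(s) of x with (z + y)
  => ( ( z + y ) + y ) >= 9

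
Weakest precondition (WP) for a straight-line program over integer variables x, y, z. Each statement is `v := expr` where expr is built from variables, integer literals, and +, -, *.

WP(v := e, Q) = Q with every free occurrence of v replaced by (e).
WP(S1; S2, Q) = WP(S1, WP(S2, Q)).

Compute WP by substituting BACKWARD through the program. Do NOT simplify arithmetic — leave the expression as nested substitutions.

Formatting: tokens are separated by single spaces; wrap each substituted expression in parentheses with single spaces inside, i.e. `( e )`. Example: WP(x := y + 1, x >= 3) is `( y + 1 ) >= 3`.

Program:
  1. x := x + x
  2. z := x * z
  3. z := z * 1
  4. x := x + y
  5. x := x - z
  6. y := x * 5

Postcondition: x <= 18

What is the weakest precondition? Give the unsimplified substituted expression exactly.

Answer: ( ( ( x + x ) + y ) - ( ( ( x + x ) * z ) * 1 ) ) <= 18

Derivation:
post: x <= 18
stmt 6: y := x * 5  -- replace 0 occurrence(s) of y with (x * 5)
  => x <= 18
stmt 5: x := x - z  -- replace 1 occurrence(s) of x with (x - z)
  => ( x - z ) <= 18
stmt 4: x := x + y  -- replace 1 occurrence(s) of x with (x + y)
  => ( ( x + y ) - z ) <= 18
stmt 3: z := z * 1  -- replace 1 occurrence(s) of z with (z * 1)
  => ( ( x + y ) - ( z * 1 ) ) <= 18
stmt 2: z := x * z  -- replace 1 occurrence(s) of z with (x * z)
  => ( ( x + y ) - ( ( x * z ) * 1 ) ) <= 18
stmt 1: x := x + x  -- replace 2 occurrence(s) of x with (x + x)
  => ( ( ( x + x ) + y ) - ( ( ( x + x ) * z ) * 1 ) ) <= 18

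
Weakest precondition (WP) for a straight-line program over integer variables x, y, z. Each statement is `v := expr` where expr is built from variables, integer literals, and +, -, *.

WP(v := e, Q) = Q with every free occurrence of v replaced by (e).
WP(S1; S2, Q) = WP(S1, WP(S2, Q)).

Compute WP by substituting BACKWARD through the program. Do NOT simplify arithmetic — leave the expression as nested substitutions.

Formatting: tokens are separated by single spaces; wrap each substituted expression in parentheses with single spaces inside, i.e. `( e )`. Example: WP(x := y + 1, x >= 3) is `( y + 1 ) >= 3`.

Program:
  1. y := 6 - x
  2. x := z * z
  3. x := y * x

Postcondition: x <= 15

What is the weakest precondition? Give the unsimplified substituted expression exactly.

Answer: ( ( 6 - x ) * ( z * z ) ) <= 15

Derivation:
post: x <= 15
stmt 3: x := y * x  -- replace 1 occurrence(s) of x with (y * x)
  => ( y * x ) <= 15
stmt 2: x := z * z  -- replace 1 occurrence(s) of x with (z * z)
  => ( y * ( z * z ) ) <= 15
stmt 1: y := 6 - x  -- replace 1 occurrence(s) of y with (6 - x)
  => ( ( 6 - x ) * ( z * z ) ) <= 15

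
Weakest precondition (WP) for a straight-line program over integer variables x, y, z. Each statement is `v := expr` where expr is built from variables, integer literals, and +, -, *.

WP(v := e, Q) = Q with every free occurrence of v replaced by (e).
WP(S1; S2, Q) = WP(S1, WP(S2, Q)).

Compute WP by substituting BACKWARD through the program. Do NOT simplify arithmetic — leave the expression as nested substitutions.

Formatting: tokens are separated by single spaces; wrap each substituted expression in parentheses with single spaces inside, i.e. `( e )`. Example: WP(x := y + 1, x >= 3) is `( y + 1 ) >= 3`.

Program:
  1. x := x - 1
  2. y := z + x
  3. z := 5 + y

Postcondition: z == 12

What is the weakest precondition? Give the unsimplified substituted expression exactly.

post: z == 12
stmt 3: z := 5 + y  -- replace 1 occurrence(s) of z with (5 + y)
  => ( 5 + y ) == 12
stmt 2: y := z + x  -- replace 1 occurrence(s) of y with (z + x)
  => ( 5 + ( z + x ) ) == 12
stmt 1: x := x - 1  -- replace 1 occurrence(s) of x with (x - 1)
  => ( 5 + ( z + ( x - 1 ) ) ) == 12

Answer: ( 5 + ( z + ( x - 1 ) ) ) == 12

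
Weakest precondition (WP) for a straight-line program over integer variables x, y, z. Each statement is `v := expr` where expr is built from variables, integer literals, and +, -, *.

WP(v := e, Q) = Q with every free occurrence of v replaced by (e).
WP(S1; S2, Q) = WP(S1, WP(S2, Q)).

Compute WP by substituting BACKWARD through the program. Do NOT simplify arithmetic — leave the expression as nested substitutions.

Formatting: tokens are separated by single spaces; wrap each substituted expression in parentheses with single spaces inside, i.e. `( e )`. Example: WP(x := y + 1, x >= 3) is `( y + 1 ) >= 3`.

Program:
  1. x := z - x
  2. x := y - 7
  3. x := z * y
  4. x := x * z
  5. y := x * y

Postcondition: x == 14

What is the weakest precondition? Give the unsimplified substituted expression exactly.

Answer: ( ( z * y ) * z ) == 14

Derivation:
post: x == 14
stmt 5: y := x * y  -- replace 0 occurrence(s) of y with (x * y)
  => x == 14
stmt 4: x := x * z  -- replace 1 occurrence(s) of x with (x * z)
  => ( x * z ) == 14
stmt 3: x := z * y  -- replace 1 occurrence(s) of x with (z * y)
  => ( ( z * y ) * z ) == 14
stmt 2: x := y - 7  -- replace 0 occurrence(s) of x with (y - 7)
  => ( ( z * y ) * z ) == 14
stmt 1: x := z - x  -- replace 0 occurrence(s) of x with (z - x)
  => ( ( z * y ) * z ) == 14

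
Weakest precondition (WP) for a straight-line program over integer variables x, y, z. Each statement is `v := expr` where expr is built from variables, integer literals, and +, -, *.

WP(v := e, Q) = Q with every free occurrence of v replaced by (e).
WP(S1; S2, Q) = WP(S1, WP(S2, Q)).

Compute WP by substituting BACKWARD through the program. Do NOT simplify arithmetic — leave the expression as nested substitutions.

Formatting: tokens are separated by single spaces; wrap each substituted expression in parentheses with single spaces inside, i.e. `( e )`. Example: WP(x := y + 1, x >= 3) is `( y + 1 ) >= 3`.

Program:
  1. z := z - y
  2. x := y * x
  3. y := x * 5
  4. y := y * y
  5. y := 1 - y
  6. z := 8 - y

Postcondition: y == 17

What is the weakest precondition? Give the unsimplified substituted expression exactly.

post: y == 17
stmt 6: z := 8 - y  -- replace 0 occurrence(s) of z with (8 - y)
  => y == 17
stmt 5: y := 1 - y  -- replace 1 occurrence(s) of y with (1 - y)
  => ( 1 - y ) == 17
stmt 4: y := y * y  -- replace 1 occurrence(s) of y with (y * y)
  => ( 1 - ( y * y ) ) == 17
stmt 3: y := x * 5  -- replace 2 occurrence(s) of y with (x * 5)
  => ( 1 - ( ( x * 5 ) * ( x * 5 ) ) ) == 17
stmt 2: x := y * x  -- replace 2 occurrence(s) of x with (y * x)
  => ( 1 - ( ( ( y * x ) * 5 ) * ( ( y * x ) * 5 ) ) ) == 17
stmt 1: z := z - y  -- replace 0 occurrence(s) of z with (z - y)
  => ( 1 - ( ( ( y * x ) * 5 ) * ( ( y * x ) * 5 ) ) ) == 17

Answer: ( 1 - ( ( ( y * x ) * 5 ) * ( ( y * x ) * 5 ) ) ) == 17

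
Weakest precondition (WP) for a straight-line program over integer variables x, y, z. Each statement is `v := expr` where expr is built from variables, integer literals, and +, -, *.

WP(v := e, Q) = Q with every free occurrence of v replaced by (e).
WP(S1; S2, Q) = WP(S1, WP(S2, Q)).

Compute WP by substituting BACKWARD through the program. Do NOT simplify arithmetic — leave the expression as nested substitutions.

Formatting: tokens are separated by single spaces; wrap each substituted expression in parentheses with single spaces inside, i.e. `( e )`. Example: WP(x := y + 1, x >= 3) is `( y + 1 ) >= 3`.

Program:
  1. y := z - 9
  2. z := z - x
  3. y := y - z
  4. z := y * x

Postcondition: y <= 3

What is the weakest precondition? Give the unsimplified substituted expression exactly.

post: y <= 3
stmt 4: z := y * x  -- replace 0 occurrence(s) of z with (y * x)
  => y <= 3
stmt 3: y := y - z  -- replace 1 occurrence(s) of y with (y - z)
  => ( y - z ) <= 3
stmt 2: z := z - x  -- replace 1 occurrence(s) of z with (z - x)
  => ( y - ( z - x ) ) <= 3
stmt 1: y := z - 9  -- replace 1 occurrence(s) of y with (z - 9)
  => ( ( z - 9 ) - ( z - x ) ) <= 3

Answer: ( ( z - 9 ) - ( z - x ) ) <= 3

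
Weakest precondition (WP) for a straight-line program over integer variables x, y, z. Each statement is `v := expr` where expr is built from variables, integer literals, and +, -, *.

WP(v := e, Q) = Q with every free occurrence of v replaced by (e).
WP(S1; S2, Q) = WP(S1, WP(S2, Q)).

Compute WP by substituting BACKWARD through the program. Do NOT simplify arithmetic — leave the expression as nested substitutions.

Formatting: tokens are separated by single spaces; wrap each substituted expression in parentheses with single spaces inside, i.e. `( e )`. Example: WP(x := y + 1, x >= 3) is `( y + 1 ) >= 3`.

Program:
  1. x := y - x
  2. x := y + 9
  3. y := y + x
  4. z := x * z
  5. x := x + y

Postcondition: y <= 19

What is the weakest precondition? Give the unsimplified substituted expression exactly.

post: y <= 19
stmt 5: x := x + y  -- replace 0 occurrence(s) of x with (x + y)
  => y <= 19
stmt 4: z := x * z  -- replace 0 occurrence(s) of z with (x * z)
  => y <= 19
stmt 3: y := y + x  -- replace 1 occurrence(s) of y with (y + x)
  => ( y + x ) <= 19
stmt 2: x := y + 9  -- replace 1 occurrence(s) of x with (y + 9)
  => ( y + ( y + 9 ) ) <= 19
stmt 1: x := y - x  -- replace 0 occurrence(s) of x with (y - x)
  => ( y + ( y + 9 ) ) <= 19

Answer: ( y + ( y + 9 ) ) <= 19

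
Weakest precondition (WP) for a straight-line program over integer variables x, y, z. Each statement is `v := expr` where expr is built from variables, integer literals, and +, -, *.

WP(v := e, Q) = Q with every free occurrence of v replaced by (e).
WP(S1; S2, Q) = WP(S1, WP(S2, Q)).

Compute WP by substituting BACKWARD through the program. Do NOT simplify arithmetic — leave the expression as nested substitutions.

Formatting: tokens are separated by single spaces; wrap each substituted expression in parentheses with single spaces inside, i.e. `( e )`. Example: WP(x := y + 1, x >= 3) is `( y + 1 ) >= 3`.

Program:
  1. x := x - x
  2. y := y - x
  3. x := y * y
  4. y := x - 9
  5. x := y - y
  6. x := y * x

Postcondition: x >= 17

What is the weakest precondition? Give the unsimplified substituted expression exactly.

Answer: ( ( ( ( y - ( x - x ) ) * ( y - ( x - x ) ) ) - 9 ) * ( ( ( ( y - ( x - x ) ) * ( y - ( x - x ) ) ) - 9 ) - ( ( ( y - ( x - x ) ) * ( y - ( x - x ) ) ) - 9 ) ) ) >= 17

Derivation:
post: x >= 17
stmt 6: x := y * x  -- replace 1 occurrence(s) of x with (y * x)
  => ( y * x ) >= 17
stmt 5: x := y - y  -- replace 1 occurrence(s) of x with (y - y)
  => ( y * ( y - y ) ) >= 17
stmt 4: y := x - 9  -- replace 3 occurrence(s) of y with (x - 9)
  => ( ( x - 9 ) * ( ( x - 9 ) - ( x - 9 ) ) ) >= 17
stmt 3: x := y * y  -- replace 3 occurrence(s) of x with (y * y)
  => ( ( ( y * y ) - 9 ) * ( ( ( y * y ) - 9 ) - ( ( y * y ) - 9 ) ) ) >= 17
stmt 2: y := y - x  -- replace 6 occurrence(s) of y with (y - x)
  => ( ( ( ( y - x ) * ( y - x ) ) - 9 ) * ( ( ( ( y - x ) * ( y - x ) ) - 9 ) - ( ( ( y - x ) * ( y - x ) ) - 9 ) ) ) >= 17
stmt 1: x := x - x  -- replace 6 occurrence(s) of x with (x - x)
  => ( ( ( ( y - ( x - x ) ) * ( y - ( x - x ) ) ) - 9 ) * ( ( ( ( y - ( x - x ) ) * ( y - ( x - x ) ) ) - 9 ) - ( ( ( y - ( x - x ) ) * ( y - ( x - x ) ) ) - 9 ) ) ) >= 17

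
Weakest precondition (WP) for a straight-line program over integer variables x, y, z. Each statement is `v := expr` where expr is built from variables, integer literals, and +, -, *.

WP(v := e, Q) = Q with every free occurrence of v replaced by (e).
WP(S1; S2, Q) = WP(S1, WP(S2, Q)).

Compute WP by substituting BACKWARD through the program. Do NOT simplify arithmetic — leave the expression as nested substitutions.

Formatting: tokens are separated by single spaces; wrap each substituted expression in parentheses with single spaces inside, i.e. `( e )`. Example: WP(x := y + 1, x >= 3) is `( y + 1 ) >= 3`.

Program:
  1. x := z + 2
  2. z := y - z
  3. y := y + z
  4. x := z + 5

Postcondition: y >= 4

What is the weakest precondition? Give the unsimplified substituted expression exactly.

Answer: ( y + ( y - z ) ) >= 4

Derivation:
post: y >= 4
stmt 4: x := z + 5  -- replace 0 occurrence(s) of x with (z + 5)
  => y >= 4
stmt 3: y := y + z  -- replace 1 occurrence(s) of y with (y + z)
  => ( y + z ) >= 4
stmt 2: z := y - z  -- replace 1 occurrence(s) of z with (y - z)
  => ( y + ( y - z ) ) >= 4
stmt 1: x := z + 2  -- replace 0 occurrence(s) of x with (z + 2)
  => ( y + ( y - z ) ) >= 4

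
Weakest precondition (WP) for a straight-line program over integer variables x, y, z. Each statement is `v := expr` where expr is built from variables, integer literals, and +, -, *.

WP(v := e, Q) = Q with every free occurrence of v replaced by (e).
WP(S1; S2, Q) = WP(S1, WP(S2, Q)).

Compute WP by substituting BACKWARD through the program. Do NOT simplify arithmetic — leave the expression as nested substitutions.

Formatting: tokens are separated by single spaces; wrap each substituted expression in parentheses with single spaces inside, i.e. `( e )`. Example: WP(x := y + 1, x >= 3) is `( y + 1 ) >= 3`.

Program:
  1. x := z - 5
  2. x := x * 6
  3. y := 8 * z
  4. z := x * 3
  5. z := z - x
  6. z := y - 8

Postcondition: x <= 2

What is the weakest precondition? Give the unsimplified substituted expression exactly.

post: x <= 2
stmt 6: z := y - 8  -- replace 0 occurrence(s) of z with (y - 8)
  => x <= 2
stmt 5: z := z - x  -- replace 0 occurrence(s) of z with (z - x)
  => x <= 2
stmt 4: z := x * 3  -- replace 0 occurrence(s) of z with (x * 3)
  => x <= 2
stmt 3: y := 8 * z  -- replace 0 occurrence(s) of y with (8 * z)
  => x <= 2
stmt 2: x := x * 6  -- replace 1 occurrence(s) of x with (x * 6)
  => ( x * 6 ) <= 2
stmt 1: x := z - 5  -- replace 1 occurrence(s) of x with (z - 5)
  => ( ( z - 5 ) * 6 ) <= 2

Answer: ( ( z - 5 ) * 6 ) <= 2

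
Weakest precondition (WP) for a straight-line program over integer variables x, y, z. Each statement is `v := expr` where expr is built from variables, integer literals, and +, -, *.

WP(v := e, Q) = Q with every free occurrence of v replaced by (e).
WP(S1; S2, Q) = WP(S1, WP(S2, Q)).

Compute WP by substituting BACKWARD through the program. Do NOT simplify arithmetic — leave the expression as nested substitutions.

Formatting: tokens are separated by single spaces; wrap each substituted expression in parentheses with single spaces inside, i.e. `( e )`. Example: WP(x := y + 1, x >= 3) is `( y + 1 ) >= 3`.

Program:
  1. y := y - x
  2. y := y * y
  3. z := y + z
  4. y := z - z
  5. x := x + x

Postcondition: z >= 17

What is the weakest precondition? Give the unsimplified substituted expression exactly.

Answer: ( ( ( y - x ) * ( y - x ) ) + z ) >= 17

Derivation:
post: z >= 17
stmt 5: x := x + x  -- replace 0 occurrence(s) of x with (x + x)
  => z >= 17
stmt 4: y := z - z  -- replace 0 occurrence(s) of y with (z - z)
  => z >= 17
stmt 3: z := y + z  -- replace 1 occurrence(s) of z with (y + z)
  => ( y + z ) >= 17
stmt 2: y := y * y  -- replace 1 occurrence(s) of y with (y * y)
  => ( ( y * y ) + z ) >= 17
stmt 1: y := y - x  -- replace 2 occurrence(s) of y with (y - x)
  => ( ( ( y - x ) * ( y - x ) ) + z ) >= 17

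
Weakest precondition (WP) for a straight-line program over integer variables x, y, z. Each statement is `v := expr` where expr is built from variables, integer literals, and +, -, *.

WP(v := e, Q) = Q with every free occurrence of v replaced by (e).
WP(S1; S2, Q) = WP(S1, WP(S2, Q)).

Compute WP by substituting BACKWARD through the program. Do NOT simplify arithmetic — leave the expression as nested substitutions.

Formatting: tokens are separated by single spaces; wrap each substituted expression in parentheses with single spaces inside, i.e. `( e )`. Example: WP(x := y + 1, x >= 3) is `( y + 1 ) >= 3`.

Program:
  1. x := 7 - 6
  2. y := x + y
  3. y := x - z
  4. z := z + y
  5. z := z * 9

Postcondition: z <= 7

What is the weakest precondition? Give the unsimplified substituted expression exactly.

Answer: ( ( z + ( ( 7 - 6 ) - z ) ) * 9 ) <= 7

Derivation:
post: z <= 7
stmt 5: z := z * 9  -- replace 1 occurrence(s) of z with (z * 9)
  => ( z * 9 ) <= 7
stmt 4: z := z + y  -- replace 1 occurrence(s) of z with (z + y)
  => ( ( z + y ) * 9 ) <= 7
stmt 3: y := x - z  -- replace 1 occurrence(s) of y with (x - z)
  => ( ( z + ( x - z ) ) * 9 ) <= 7
stmt 2: y := x + y  -- replace 0 occurrence(s) of y with (x + y)
  => ( ( z + ( x - z ) ) * 9 ) <= 7
stmt 1: x := 7 - 6  -- replace 1 occurrence(s) of x with (7 - 6)
  => ( ( z + ( ( 7 - 6 ) - z ) ) * 9 ) <= 7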